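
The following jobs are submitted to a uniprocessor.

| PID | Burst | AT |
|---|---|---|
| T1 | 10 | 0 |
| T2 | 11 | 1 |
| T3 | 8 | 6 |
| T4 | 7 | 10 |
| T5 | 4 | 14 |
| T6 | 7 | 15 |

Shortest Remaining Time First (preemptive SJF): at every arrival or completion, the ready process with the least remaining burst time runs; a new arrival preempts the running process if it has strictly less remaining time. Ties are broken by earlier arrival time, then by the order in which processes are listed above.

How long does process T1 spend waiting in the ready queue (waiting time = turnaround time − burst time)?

0

Gantt: | T1 0-10 | T4 10-17 | T5 17-21 | T6 21-28 | T3 28-36 | T2 36-47 |
Completion: T1=10  T2=47  T3=36  T4=17  T5=21  T6=28
Waiting(T1) = turnaround − burst = 10 − 10 = 0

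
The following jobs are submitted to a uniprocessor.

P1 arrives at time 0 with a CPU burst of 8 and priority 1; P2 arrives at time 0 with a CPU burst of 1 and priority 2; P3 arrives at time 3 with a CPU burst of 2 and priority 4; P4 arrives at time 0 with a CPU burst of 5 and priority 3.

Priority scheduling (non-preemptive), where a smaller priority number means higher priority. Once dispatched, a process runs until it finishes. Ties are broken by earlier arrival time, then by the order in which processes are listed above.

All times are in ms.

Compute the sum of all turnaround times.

Timeline: | P1 0-8 | P2 8-9 | P4 9-14 | P3 14-16 |
Completion: P1=8  P2=9  P3=16  P4=14
Turnaround (C−A): P1=8  P2=9  P3=13  P4=14
Turnaround = completion − arrival: P1=8, P2=9, P3=13, P4=14
Total turnaround = 8 + 9 + 13 + 14 = 44

44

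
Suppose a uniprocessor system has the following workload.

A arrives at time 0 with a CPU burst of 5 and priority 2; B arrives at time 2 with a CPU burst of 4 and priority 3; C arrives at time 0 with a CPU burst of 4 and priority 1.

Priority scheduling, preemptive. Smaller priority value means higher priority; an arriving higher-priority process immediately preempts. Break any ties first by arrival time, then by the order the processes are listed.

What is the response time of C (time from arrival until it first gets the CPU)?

0

Schedule: | C 0-4 | A 4-9 | B 9-13 |
Completion: A=9  B=13  C=4
Turnaround (C−A): A=9  B=11  C=4
Response(C) = first start − arrival = 0 − 0 = 0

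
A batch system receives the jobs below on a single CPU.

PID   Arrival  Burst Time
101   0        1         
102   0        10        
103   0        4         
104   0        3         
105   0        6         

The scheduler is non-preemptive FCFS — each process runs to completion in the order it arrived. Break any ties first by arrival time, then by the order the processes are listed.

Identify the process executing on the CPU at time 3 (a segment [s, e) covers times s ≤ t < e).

102

Timeline: | 101 0-1 | 102 1-11 | 103 11-15 | 104 15-18 | 105 18-24 |
Completion: 101=1  102=11  103=15  104=18  105=24
Turnaround (C−A): 101=1  102=11  103=15  104=18  105=24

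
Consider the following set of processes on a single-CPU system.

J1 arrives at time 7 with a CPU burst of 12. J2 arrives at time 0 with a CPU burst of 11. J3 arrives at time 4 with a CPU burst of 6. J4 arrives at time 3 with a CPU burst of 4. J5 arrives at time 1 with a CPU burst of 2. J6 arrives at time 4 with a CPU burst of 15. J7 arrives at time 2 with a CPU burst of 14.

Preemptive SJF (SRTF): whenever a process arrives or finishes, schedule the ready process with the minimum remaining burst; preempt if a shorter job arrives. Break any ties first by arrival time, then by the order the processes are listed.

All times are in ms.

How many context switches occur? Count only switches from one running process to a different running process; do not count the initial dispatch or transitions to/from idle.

7

Schedule: | J2 0-1 | J5 1-3 | J4 3-7 | J3 7-13 | J2 13-23 | J1 23-35 | J7 35-49 | J6 49-64 |
Completion: J1=35  J2=23  J3=13  J4=7  J5=3  J6=64  J7=49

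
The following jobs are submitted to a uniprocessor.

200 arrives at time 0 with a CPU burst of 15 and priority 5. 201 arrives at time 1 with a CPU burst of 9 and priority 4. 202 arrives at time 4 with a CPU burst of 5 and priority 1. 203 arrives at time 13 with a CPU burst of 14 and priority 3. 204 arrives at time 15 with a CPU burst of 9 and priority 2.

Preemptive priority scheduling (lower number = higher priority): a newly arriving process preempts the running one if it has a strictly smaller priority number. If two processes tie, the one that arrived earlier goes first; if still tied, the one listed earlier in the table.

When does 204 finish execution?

24

Timeline: | 200 0-1 | 201 1-4 | 202 4-9 | 201 9-13 | 203 13-15 | 204 15-24 | 203 24-36 | 201 36-38 | 200 38-52 |
Completion: 200=52  201=38  202=9  203=36  204=24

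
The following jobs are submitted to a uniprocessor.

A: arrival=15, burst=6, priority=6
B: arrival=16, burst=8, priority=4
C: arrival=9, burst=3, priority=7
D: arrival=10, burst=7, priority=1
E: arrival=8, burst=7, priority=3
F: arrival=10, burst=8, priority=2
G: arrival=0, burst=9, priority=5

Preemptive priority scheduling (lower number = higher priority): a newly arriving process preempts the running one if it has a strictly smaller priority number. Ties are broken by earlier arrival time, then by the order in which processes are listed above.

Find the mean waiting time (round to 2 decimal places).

18.00

Schedule: | G 0-8 | E 8-10 | D 10-17 | F 17-25 | E 25-30 | B 30-38 | G 38-39 | A 39-45 | C 45-48 |
Completion: A=45  B=38  C=48  D=17  E=30  F=25  G=39
Turnaround (C−A): A=30  B=22  C=39  D=7  E=22  F=15  G=39
Waiting times: A=24, B=14, C=36, D=0, E=15, F=7, G=30
Average waiting = (24+14+36+0+15+7+30) / 7 = 126/7 = 18.00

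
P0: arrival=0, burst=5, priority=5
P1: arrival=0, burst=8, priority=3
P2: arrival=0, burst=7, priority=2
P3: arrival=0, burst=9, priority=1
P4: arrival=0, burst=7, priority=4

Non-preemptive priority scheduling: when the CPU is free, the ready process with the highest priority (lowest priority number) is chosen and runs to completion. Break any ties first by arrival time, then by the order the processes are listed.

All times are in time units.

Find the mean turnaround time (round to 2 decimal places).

23.20

Schedule: | P3 0-9 | P2 9-16 | P1 16-24 | P4 24-31 | P0 31-36 |
Completion: P0=36  P1=24  P2=16  P3=9  P4=31
Turnaround (C−A): P0=36  P1=24  P2=16  P3=9  P4=31
Turnaround times: P0=36, P1=24, P2=16, P3=9, P4=31
Average turnaround = (36+24+16+9+31) / 5 = 116/5 = 23.20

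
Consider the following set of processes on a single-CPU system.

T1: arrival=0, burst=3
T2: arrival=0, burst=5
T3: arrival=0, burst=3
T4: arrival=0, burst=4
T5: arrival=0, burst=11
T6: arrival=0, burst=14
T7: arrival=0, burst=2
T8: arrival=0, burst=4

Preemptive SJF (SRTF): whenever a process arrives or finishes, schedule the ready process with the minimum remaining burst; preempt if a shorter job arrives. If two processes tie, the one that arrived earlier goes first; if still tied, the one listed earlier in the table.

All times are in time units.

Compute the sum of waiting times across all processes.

96

Gantt: | T7 0-2 | T1 2-5 | T3 5-8 | T4 8-12 | T8 12-16 | T2 16-21 | T5 21-32 | T6 32-46 |
Completion: T1=5  T2=21  T3=8  T4=12  T5=32  T6=46  T7=2  T8=16
Waiting = turnaround − burst: T1=2, T2=16, T3=5, T4=8, T5=21, T6=32, T7=0, T8=12
Total waiting = 2 + 16 + 5 + 8 + 21 + 32 + 0 + 12 = 96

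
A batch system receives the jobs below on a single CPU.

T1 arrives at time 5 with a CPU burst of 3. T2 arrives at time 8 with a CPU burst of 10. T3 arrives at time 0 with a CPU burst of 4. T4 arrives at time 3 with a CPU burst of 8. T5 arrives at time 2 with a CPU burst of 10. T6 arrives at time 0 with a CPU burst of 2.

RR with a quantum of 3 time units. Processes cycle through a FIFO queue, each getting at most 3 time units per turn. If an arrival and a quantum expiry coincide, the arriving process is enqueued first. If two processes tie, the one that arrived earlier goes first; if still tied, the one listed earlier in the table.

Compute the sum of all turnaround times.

119

Gantt: | T3 0-3 | T6 3-5 | T5 5-8 | T4 8-11 | T3 11-12 | T1 12-15 | T2 15-18 | T5 18-21 | T4 21-24 | T2 24-27 | T5 27-30 | T4 30-32 | T2 32-35 | T5 35-36 | T2 36-37 |
Completion: T1=15  T2=37  T3=12  T4=32  T5=36  T6=5
Turnaround (C−A): T1=10  T2=29  T3=12  T4=29  T5=34  T6=5
Turnaround = completion − arrival: T1=10, T2=29, T3=12, T4=29, T5=34, T6=5
Total turnaround = 10 + 29 + 12 + 29 + 34 + 5 = 119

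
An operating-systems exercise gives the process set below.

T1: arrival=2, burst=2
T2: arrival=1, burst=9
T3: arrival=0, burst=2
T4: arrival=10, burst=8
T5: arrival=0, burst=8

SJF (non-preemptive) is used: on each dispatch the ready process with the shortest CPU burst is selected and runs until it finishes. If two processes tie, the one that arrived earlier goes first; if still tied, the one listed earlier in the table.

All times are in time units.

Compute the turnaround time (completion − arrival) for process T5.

12

Gantt: | T3 0-2 | T1 2-4 | T5 4-12 | T4 12-20 | T2 20-29 |
Completion: T1=4  T2=29  T3=2  T4=20  T5=12
Turnaround (C−A): T1=2  T2=28  T3=2  T4=10  T5=12
Turnaround(T5) = completion − arrival = 12 − 0 = 12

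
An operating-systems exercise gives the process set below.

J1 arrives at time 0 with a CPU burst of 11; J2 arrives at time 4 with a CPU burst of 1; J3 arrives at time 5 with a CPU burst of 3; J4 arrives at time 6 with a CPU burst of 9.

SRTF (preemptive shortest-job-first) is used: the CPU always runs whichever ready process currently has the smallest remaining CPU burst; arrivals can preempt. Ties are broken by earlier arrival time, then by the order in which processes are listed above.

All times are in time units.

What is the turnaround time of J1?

Timeline: | J1 0-4 | J2 4-5 | J3 5-8 | J1 8-15 | J4 15-24 |
Completion: J1=15  J2=5  J3=8  J4=24
Turnaround(J1) = completion − arrival = 15 − 0 = 15

15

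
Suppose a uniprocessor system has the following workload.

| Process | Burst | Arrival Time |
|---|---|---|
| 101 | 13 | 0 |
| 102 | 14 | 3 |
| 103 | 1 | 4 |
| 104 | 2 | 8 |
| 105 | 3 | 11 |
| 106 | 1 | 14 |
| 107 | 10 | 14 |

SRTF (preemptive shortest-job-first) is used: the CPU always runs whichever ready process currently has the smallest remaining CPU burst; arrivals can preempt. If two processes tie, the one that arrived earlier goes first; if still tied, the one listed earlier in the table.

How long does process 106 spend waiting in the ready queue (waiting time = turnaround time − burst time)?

Timeline: | 101 0-4 | 103 4-5 | 101 5-8 | 104 8-10 | 101 10-11 | 105 11-14 | 106 14-15 | 101 15-20 | 107 20-30 | 102 30-44 |
Completion: 101=20  102=44  103=5  104=10  105=14  106=15  107=30
Turnaround (C−A): 101=20  102=41  103=1  104=2  105=3  106=1  107=16
Waiting(106) = turnaround − burst = 1 − 1 = 0

0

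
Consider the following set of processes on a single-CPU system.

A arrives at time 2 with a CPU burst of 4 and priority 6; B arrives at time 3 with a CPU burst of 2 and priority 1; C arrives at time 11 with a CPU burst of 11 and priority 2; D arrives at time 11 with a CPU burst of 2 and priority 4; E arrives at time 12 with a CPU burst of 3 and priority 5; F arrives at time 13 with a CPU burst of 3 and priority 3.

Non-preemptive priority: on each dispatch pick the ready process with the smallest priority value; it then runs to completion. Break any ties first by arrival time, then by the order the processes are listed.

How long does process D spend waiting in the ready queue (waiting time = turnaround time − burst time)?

14

Schedule: | idle 0-2 | A 2-6 | B 6-8 | idle 8-11 | C 11-22 | F 22-25 | D 25-27 | E 27-30 |
Completion: A=6  B=8  C=22  D=27  E=30  F=25
Turnaround (C−A): A=4  B=5  C=11  D=16  E=18  F=12
Waiting(D) = turnaround − burst = 16 − 2 = 14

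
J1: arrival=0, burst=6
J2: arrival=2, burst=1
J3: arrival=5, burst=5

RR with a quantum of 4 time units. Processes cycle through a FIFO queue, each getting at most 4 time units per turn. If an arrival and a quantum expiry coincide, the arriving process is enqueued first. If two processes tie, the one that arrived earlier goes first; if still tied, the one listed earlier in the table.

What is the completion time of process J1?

7

Schedule: | J1 0-4 | J2 4-5 | J1 5-7 | J3 7-12 |
Completion: J1=7  J2=5  J3=12
Turnaround (C−A): J1=7  J2=3  J3=7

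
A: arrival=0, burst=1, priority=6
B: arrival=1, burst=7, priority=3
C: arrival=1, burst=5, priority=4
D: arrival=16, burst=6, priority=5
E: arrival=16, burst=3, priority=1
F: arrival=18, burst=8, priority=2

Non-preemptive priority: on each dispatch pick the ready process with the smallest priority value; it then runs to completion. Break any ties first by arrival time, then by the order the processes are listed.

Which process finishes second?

Gantt: | A 0-1 | B 1-8 | C 8-13 | idle 13-16 | E 16-19 | F 19-27 | D 27-33 |
Completion: A=1  B=8  C=13  D=33  E=19  F=27
Turnaround (C−A): A=1  B=7  C=12  D=17  E=3  F=9
Finish order: A → B → C → E → F → D

B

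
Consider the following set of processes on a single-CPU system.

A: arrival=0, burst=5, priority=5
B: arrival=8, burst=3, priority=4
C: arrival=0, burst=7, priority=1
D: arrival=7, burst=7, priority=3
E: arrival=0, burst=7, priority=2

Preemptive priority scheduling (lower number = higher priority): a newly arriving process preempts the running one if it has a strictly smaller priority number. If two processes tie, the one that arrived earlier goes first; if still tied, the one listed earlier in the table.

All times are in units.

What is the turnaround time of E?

14

Timeline: | C 0-7 | E 7-14 | D 14-21 | B 21-24 | A 24-29 |
Completion: A=29  B=24  C=7  D=21  E=14
Turnaround (C−A): A=29  B=16  C=7  D=14  E=14
Turnaround(E) = completion − arrival = 14 − 0 = 14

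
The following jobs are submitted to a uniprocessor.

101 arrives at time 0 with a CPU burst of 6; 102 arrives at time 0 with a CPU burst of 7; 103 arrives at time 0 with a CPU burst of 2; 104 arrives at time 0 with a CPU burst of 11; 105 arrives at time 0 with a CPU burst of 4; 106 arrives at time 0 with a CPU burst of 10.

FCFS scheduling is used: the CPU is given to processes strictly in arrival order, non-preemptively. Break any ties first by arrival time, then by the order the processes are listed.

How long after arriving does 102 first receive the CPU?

6

Schedule: | 101 0-6 | 102 6-13 | 103 13-15 | 104 15-26 | 105 26-30 | 106 30-40 |
Completion: 101=6  102=13  103=15  104=26  105=30  106=40
Response(102) = first start − arrival = 6 − 0 = 6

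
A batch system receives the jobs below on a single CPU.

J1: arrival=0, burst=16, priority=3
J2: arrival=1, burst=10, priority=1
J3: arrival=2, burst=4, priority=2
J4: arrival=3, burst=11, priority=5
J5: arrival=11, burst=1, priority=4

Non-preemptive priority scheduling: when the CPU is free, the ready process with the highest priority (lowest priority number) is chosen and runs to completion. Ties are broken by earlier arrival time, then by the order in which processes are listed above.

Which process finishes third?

J3

Timeline: | J1 0-16 | J2 16-26 | J3 26-30 | J5 30-31 | J4 31-42 |
Completion: J1=16  J2=26  J3=30  J4=42  J5=31
Finish order: J1 → J2 → J3 → J5 → J4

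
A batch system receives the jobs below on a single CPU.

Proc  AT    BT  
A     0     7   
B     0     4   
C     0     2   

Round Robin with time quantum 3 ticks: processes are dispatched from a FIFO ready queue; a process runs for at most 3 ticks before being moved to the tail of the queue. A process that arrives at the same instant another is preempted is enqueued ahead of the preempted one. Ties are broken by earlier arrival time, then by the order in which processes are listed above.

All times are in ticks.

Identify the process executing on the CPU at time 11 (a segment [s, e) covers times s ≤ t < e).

Schedule: | A 0-3 | B 3-6 | C 6-8 | A 8-11 | B 11-12 | A 12-13 |
Completion: A=13  B=12  C=8

B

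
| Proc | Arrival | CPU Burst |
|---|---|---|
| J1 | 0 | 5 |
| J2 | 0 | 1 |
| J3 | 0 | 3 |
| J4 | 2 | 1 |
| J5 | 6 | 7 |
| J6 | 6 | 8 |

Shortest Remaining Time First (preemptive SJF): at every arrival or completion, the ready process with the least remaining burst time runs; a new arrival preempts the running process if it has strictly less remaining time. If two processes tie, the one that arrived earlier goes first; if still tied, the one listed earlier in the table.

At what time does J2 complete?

1

Schedule: | J2 0-1 | J3 1-2 | J4 2-3 | J3 3-5 | J1 5-10 | J5 10-17 | J6 17-25 |
Completion: J1=10  J2=1  J3=5  J4=3  J5=17  J6=25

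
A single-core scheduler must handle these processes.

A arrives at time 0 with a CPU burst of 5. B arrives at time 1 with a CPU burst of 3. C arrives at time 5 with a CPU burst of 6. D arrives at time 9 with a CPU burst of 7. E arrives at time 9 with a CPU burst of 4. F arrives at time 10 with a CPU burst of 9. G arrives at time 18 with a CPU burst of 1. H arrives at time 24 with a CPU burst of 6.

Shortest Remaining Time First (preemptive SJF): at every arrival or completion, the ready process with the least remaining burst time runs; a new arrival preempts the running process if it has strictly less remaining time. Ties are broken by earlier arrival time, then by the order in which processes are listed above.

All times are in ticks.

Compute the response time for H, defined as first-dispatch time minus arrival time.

Gantt: | A 0-1 | B 1-4 | A 4-8 | C 8-9 | E 9-13 | C 13-18 | G 18-19 | D 19-26 | H 26-32 | F 32-41 |
Completion: A=8  B=4  C=18  D=26  E=13  F=41  G=19  H=32
Turnaround (C−A): A=8  B=3  C=13  D=17  E=4  F=31  G=1  H=8
Response(H) = first start − arrival = 26 − 24 = 2

2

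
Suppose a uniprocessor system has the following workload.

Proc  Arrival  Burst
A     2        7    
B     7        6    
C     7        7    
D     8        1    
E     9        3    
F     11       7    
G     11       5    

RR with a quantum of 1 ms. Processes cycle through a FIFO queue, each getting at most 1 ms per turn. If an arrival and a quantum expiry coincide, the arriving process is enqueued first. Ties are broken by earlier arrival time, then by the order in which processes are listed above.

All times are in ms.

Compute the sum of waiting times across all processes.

Timeline: | idle 0-2 | A 2-7 | B 7-8 | C 8-9 | A 9-10 | D 10-11 | B 11-12 | E 12-13 | C 13-14 | A 14-15 | F 15-16 | G 16-17 | B 17-18 | E 18-19 | C 19-20 | F 20-21 | G 21-22 | B 22-23 | E 23-24 | C 24-25 | F 25-26 | G 26-27 | B 27-28 | C 28-29 | F 29-30 | G 30-31 | B 31-32 | C 32-33 | F 33-34 | G 34-35 | C 35-36 | F 36-38 |
Completion: A=15  B=32  C=36  D=11  E=24  F=38  G=35
Turnaround (C−A): A=13  B=25  C=29  D=3  E=15  F=27  G=24
Waiting = turnaround − burst: A=6, B=19, C=22, D=2, E=12, F=20, G=19
Total waiting = 6 + 19 + 22 + 2 + 12 + 20 + 19 = 100

100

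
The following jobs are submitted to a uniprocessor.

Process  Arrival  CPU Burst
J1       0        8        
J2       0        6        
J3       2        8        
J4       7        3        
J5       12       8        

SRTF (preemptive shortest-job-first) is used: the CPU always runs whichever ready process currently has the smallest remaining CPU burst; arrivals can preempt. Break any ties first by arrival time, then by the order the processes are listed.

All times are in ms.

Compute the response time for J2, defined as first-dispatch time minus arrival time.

Schedule: | J2 0-6 | J1 6-7 | J4 7-10 | J1 10-17 | J3 17-25 | J5 25-33 |
Completion: J1=17  J2=6  J3=25  J4=10  J5=33
Turnaround (C−A): J1=17  J2=6  J3=23  J4=3  J5=21
Response(J2) = first start − arrival = 0 − 0 = 0

0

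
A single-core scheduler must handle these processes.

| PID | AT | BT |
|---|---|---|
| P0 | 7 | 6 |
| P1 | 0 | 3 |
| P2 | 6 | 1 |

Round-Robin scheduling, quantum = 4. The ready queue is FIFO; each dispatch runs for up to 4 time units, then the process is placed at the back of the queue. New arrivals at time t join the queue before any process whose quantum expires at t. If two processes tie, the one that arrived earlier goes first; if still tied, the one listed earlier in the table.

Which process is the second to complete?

P2

Timeline: | P1 0-3 | idle 3-6 | P2 6-7 | P0 7-13 |
Completion: P0=13  P1=3  P2=7
Turnaround (C−A): P0=6  P1=3  P2=1
Finish order: P1 → P2 → P0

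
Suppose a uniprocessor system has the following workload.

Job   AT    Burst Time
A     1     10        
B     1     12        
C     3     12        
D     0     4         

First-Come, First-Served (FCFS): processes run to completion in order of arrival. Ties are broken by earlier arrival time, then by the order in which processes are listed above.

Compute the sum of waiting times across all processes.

Schedule: | D 0-4 | A 4-14 | B 14-26 | C 26-38 |
Completion: A=14  B=26  C=38  D=4
Waiting = turnaround − burst: A=3, B=13, C=23, D=0
Total waiting = 3 + 13 + 23 + 0 = 39

39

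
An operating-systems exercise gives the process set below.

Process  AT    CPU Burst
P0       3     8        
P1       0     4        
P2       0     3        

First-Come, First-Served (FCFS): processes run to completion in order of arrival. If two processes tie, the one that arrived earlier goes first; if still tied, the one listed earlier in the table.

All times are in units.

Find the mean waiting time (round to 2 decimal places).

2.67

Schedule: | P1 0-4 | P2 4-7 | P0 7-15 |
Completion: P0=15  P1=4  P2=7
Turnaround (C−A): P0=12  P1=4  P2=7
Waiting times: P0=4, P1=0, P2=4
Average waiting = (4+0+4) / 3 = 8/3 = 2.67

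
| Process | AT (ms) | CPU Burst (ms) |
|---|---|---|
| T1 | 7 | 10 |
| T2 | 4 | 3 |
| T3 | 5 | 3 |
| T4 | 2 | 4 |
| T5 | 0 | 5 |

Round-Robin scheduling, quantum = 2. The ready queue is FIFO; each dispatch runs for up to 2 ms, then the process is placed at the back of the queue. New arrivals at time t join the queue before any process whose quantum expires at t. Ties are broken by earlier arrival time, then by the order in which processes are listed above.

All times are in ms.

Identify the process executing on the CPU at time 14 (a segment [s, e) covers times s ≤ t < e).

T1

Gantt: | T5 0-2 | T4 2-4 | T5 4-6 | T2 6-8 | T4 8-10 | T3 10-12 | T5 12-13 | T1 13-15 | T2 15-16 | T3 16-17 | T1 17-25 |
Completion: T1=25  T2=16  T3=17  T4=10  T5=13
Turnaround (C−A): T1=18  T2=12  T3=12  T4=8  T5=13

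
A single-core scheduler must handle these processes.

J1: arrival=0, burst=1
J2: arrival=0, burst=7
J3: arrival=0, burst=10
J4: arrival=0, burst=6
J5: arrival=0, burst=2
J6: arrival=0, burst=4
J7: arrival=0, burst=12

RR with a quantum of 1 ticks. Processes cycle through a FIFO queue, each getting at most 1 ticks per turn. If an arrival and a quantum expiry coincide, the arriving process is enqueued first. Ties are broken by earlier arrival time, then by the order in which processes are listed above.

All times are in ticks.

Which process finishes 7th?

J7

Gantt: | J1 0-1 | J2 1-2 | J3 2-3 | J4 3-4 | J5 4-5 | J6 5-6 | J7 6-7 | J2 7-8 | J3 8-9 | J4 9-10 | J5 10-11 | J6 11-12 | J7 12-13 | J2 13-14 | J3 14-15 | J4 15-16 | J6 16-17 | J7 17-18 | J2 18-19 | J3 19-20 | J4 20-21 | J6 21-22 | J7 22-23 | J2 23-24 | J3 24-25 | J4 25-26 | J7 26-27 | J2 27-28 | J3 28-29 | J4 29-30 | J7 30-31 | J2 31-32 | J3 32-33 | J7 33-34 | J3 34-35 | J7 35-36 | J3 36-37 | J7 37-38 | J3 38-39 | J7 39-42 |
Completion: J1=1  J2=32  J3=39  J4=30  J5=11  J6=22  J7=42
Turnaround (C−A): J1=1  J2=32  J3=39  J4=30  J5=11  J6=22  J7=42
Finish order: J1 → J5 → J6 → J4 → J2 → J3 → J7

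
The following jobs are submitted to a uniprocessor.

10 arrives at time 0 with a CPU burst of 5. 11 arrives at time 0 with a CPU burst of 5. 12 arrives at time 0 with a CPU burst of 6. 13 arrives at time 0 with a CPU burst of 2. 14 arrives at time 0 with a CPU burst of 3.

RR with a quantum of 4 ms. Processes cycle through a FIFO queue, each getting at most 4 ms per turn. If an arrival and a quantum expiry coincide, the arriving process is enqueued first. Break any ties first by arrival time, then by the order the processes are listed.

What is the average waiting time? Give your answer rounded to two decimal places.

Timeline: | 10 0-4 | 11 4-8 | 12 8-12 | 13 12-14 | 14 14-17 | 10 17-18 | 11 18-19 | 12 19-21 |
Completion: 10=18  11=19  12=21  13=14  14=17
Turnaround (C−A): 10=18  11=19  12=21  13=14  14=17
Waiting times: 10=13, 11=14, 12=15, 13=12, 14=14
Average waiting = (13+14+15+12+14) / 5 = 68/5 = 13.60

13.60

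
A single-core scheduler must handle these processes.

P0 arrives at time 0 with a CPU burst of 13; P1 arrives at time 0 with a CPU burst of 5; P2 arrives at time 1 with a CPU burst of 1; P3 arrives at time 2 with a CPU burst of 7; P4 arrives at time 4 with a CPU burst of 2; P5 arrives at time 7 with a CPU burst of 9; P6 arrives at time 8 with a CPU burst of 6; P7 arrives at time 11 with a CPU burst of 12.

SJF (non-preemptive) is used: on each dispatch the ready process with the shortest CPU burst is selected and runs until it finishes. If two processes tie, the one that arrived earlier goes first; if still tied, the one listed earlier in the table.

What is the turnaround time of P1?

5

Gantt: | P1 0-5 | P2 5-6 | P4 6-8 | P6 8-14 | P3 14-21 | P5 21-30 | P7 30-42 | P0 42-55 |
Completion: P0=55  P1=5  P2=6  P3=21  P4=8  P5=30  P6=14  P7=42
Turnaround (C−A): P0=55  P1=5  P2=5  P3=19  P4=4  P5=23  P6=6  P7=31
Turnaround(P1) = completion − arrival = 5 − 0 = 5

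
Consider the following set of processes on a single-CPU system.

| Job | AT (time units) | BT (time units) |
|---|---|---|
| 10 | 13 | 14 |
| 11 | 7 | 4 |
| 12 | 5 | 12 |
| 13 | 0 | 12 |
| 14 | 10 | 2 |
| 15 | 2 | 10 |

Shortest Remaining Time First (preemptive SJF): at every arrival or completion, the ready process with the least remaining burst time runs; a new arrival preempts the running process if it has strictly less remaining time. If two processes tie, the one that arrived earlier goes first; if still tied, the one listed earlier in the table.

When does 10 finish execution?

54

Timeline: | 13 0-7 | 11 7-11 | 14 11-13 | 13 13-18 | 15 18-28 | 12 28-40 | 10 40-54 |
Completion: 10=54  11=11  12=40  13=18  14=13  15=28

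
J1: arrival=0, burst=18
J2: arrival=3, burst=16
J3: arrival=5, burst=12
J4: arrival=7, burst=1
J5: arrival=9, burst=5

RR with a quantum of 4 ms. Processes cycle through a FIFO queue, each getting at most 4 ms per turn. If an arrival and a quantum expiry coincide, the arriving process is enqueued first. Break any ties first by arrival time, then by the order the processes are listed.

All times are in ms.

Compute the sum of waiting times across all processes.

Schedule: | J1 0-4 | J2 4-8 | J1 8-12 | J3 12-16 | J4 16-17 | J2 17-21 | J5 21-25 | J1 25-29 | J3 29-33 | J2 33-37 | J5 37-38 | J1 38-42 | J3 42-46 | J2 46-50 | J1 50-52 |
Completion: J1=52  J2=50  J3=46  J4=17  J5=38
Waiting = turnaround − burst: J1=34, J2=31, J3=29, J4=9, J5=24
Total waiting = 34 + 31 + 29 + 9 + 24 = 127

127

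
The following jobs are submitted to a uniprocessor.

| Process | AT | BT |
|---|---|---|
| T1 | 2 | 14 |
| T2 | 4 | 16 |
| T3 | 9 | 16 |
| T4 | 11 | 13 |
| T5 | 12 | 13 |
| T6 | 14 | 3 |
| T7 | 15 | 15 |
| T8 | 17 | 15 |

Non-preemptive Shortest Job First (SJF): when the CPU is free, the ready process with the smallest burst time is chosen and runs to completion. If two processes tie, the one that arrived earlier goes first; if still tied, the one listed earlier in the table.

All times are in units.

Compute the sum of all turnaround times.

361

Timeline: | idle 0-2 | T1 2-16 | T6 16-19 | T4 19-32 | T5 32-45 | T7 45-60 | T8 60-75 | T2 75-91 | T3 91-107 |
Completion: T1=16  T2=91  T3=107  T4=32  T5=45  T6=19  T7=60  T8=75
Turnaround (C−A): T1=14  T2=87  T3=98  T4=21  T5=33  T6=5  T7=45  T8=58
Turnaround = completion − arrival: T1=14, T2=87, T3=98, T4=21, T5=33, T6=5, T7=45, T8=58
Total turnaround = 14 + 87 + 98 + 21 + 33 + 5 + 45 + 58 = 361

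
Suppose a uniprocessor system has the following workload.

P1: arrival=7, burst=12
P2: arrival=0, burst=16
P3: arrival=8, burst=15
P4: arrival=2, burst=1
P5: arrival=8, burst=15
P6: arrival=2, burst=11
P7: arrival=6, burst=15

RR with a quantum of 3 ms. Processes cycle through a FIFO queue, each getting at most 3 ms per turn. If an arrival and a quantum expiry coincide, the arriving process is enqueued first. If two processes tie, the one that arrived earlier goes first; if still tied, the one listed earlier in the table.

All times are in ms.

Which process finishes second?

P6

Gantt: | P2 0-3 | P4 3-4 | P6 4-7 | P2 7-10 | P7 10-13 | P1 13-16 | P6 16-19 | P3 19-22 | P5 22-25 | P2 25-28 | P7 28-31 | P1 31-34 | P6 34-37 | P3 37-40 | P5 40-43 | P2 43-46 | P7 46-49 | P1 49-52 | P6 52-54 | P3 54-57 | P5 57-60 | P2 60-63 | P7 63-66 | P1 66-69 | P3 69-72 | P5 72-75 | P2 75-76 | P7 76-79 | P3 79-82 | P5 82-85 |
Completion: P1=69  P2=76  P3=82  P4=4  P5=85  P6=54  P7=79
Turnaround (C−A): P1=62  P2=76  P3=74  P4=2  P5=77  P6=52  P7=73
Finish order: P4 → P6 → P1 → P2 → P7 → P3 → P5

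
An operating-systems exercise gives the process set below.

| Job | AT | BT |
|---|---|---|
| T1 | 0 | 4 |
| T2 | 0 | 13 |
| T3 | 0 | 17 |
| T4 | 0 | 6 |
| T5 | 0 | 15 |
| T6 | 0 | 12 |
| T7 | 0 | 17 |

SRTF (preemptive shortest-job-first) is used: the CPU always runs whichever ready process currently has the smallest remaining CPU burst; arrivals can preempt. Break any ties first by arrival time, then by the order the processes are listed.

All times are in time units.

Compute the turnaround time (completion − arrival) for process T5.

50

Gantt: | T1 0-4 | T4 4-10 | T6 10-22 | T2 22-35 | T5 35-50 | T3 50-67 | T7 67-84 |
Completion: T1=4  T2=35  T3=67  T4=10  T5=50  T6=22  T7=84
Turnaround (C−A): T1=4  T2=35  T3=67  T4=10  T5=50  T6=22  T7=84
Turnaround(T5) = completion − arrival = 50 − 0 = 50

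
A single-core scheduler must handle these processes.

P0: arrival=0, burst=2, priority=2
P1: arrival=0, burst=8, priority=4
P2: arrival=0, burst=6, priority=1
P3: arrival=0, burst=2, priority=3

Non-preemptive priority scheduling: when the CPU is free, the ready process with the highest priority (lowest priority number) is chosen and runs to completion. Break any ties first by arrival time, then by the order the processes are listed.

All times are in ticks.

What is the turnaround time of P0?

Timeline: | P2 0-6 | P0 6-8 | P3 8-10 | P1 10-18 |
Completion: P0=8  P1=18  P2=6  P3=10
Turnaround (C−A): P0=8  P1=18  P2=6  P3=10
Turnaround(P0) = completion − arrival = 8 − 0 = 8

8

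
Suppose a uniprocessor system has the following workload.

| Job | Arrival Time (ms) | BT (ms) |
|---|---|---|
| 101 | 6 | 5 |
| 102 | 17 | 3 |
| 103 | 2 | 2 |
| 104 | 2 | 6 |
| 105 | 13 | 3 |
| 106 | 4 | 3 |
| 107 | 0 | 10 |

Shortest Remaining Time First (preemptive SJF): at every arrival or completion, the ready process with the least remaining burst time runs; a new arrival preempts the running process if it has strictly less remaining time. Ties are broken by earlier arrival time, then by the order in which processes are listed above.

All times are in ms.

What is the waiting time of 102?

Gantt: | 107 0-2 | 103 2-4 | 106 4-7 | 101 7-12 | 104 12-13 | 105 13-16 | 104 16-17 | 102 17-20 | 104 20-24 | 107 24-32 |
Completion: 101=12  102=20  103=4  104=24  105=16  106=7  107=32
Waiting(102) = turnaround − burst = 3 − 3 = 0

0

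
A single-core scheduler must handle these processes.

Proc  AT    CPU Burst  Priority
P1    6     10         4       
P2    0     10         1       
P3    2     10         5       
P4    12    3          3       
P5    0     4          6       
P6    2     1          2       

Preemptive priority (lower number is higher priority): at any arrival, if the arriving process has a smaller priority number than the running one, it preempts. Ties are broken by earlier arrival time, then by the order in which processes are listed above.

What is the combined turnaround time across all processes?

Timeline: | P2 0-10 | P6 10-11 | P1 11-12 | P4 12-15 | P1 15-24 | P3 24-34 | P5 34-38 |
Completion: P1=24  P2=10  P3=34  P4=15  P5=38  P6=11
Turnaround = completion − arrival: P1=18, P2=10, P3=32, P4=3, P5=38, P6=9
Total turnaround = 18 + 10 + 32 + 3 + 38 + 9 = 110

110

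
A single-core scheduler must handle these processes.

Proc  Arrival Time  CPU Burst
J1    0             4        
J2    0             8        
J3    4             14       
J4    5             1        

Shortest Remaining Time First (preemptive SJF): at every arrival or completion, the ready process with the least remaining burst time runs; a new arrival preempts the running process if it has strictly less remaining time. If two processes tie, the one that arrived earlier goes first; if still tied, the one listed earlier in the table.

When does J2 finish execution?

Gantt: | J1 0-4 | J2 4-5 | J4 5-6 | J2 6-13 | J3 13-27 |
Completion: J1=4  J2=13  J3=27  J4=6

13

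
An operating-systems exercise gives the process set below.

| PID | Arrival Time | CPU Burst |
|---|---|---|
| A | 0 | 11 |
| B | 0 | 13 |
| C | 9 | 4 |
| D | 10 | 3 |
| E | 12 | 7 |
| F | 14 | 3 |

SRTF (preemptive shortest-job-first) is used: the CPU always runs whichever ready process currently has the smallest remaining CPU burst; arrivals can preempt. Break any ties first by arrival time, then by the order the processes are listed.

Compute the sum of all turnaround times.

Schedule: | A 0-11 | D 11-14 | F 14-17 | C 17-21 | E 21-28 | B 28-41 |
Completion: A=11  B=41  C=21  D=14  E=28  F=17
Turnaround (C−A): A=11  B=41  C=12  D=4  E=16  F=3
Turnaround = completion − arrival: A=11, B=41, C=12, D=4, E=16, F=3
Total turnaround = 11 + 41 + 12 + 4 + 16 + 3 = 87

87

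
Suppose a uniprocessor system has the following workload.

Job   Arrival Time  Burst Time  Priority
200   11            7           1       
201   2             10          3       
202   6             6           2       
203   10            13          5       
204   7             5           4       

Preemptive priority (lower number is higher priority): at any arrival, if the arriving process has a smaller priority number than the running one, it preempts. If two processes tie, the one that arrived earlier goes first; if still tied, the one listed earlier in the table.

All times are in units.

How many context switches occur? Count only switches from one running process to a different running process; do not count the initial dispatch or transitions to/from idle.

Timeline: | idle 0-2 | 201 2-6 | 202 6-11 | 200 11-18 | 202 18-19 | 201 19-25 | 204 25-30 | 203 30-43 |
Completion: 200=18  201=25  202=19  203=43  204=30

6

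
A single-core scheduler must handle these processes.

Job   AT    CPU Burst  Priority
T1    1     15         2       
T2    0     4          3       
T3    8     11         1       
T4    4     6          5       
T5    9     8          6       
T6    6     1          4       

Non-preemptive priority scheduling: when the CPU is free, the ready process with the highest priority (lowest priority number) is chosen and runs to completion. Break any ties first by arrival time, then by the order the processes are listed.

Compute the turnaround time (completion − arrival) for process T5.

Timeline: | T2 0-4 | T1 4-19 | T3 19-30 | T6 30-31 | T4 31-37 | T5 37-45 |
Completion: T1=19  T2=4  T3=30  T4=37  T5=45  T6=31
Turnaround(T5) = completion − arrival = 45 − 9 = 36

36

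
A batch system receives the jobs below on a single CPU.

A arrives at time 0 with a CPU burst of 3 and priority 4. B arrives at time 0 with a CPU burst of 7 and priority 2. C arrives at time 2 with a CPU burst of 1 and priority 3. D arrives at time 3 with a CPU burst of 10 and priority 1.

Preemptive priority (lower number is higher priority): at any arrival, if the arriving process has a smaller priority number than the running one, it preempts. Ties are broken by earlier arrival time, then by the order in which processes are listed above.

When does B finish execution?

17

Timeline: | B 0-3 | D 3-13 | B 13-17 | C 17-18 | A 18-21 |
Completion: A=21  B=17  C=18  D=13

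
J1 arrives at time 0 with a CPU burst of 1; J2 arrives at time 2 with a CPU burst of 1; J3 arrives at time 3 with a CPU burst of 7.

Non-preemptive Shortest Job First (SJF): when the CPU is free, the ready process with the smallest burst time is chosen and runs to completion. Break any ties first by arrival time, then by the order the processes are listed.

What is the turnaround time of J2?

Gantt: | J1 0-1 | idle 1-2 | J2 2-3 | J3 3-10 |
Completion: J1=1  J2=3  J3=10
Turnaround (C−A): J1=1  J2=1  J3=7
Turnaround(J2) = completion − arrival = 3 − 2 = 1

1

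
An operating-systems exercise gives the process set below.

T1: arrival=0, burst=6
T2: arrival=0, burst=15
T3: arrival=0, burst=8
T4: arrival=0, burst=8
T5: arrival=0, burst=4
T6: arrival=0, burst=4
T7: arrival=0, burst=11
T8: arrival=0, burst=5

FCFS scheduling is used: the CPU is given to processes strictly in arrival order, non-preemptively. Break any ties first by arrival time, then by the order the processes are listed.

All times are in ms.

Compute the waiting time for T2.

6

Gantt: | T1 0-6 | T2 6-21 | T3 21-29 | T4 29-37 | T5 37-41 | T6 41-45 | T7 45-56 | T8 56-61 |
Completion: T1=6  T2=21  T3=29  T4=37  T5=41  T6=45  T7=56  T8=61
Turnaround (C−A): T1=6  T2=21  T3=29  T4=37  T5=41  T6=45  T7=56  T8=61
Waiting(T2) = turnaround − burst = 21 − 15 = 6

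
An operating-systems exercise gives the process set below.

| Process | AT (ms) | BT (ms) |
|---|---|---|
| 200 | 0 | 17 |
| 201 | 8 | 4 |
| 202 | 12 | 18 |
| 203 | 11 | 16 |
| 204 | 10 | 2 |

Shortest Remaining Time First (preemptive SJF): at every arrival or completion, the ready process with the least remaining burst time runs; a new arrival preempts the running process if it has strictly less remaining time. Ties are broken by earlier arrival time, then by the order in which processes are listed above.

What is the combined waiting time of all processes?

Schedule: | 200 0-8 | 201 8-12 | 204 12-14 | 200 14-23 | 203 23-39 | 202 39-57 |
Completion: 200=23  201=12  202=57  203=39  204=14
Waiting = turnaround − burst: 200=6, 201=0, 202=27, 203=12, 204=2
Total waiting = 6 + 0 + 27 + 12 + 2 = 47

47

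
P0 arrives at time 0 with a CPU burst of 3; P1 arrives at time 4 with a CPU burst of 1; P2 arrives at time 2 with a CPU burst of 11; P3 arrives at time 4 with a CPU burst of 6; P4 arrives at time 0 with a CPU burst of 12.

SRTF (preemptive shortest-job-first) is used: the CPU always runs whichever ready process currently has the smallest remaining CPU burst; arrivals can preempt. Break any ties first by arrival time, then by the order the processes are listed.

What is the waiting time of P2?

Gantt: | P0 0-3 | P2 3-4 | P1 4-5 | P3 5-11 | P2 11-21 | P4 21-33 |
Completion: P0=3  P1=5  P2=21  P3=11  P4=33
Waiting(P2) = turnaround − burst = 19 − 11 = 8

8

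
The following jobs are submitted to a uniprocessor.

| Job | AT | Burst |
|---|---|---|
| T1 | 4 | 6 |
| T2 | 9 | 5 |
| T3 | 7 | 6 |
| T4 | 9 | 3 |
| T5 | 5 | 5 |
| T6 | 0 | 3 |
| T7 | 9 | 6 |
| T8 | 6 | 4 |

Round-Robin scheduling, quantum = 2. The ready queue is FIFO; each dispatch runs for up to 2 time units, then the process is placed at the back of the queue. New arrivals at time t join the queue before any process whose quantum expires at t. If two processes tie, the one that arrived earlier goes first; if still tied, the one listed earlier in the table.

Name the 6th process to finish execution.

T3

Gantt: | T6 0-3 | idle 3-4 | T1 4-6 | T5 6-8 | T8 8-10 | T1 10-12 | T3 12-14 | T5 14-16 | T2 16-18 | T4 18-20 | T7 20-22 | T8 22-24 | T1 24-26 | T3 26-28 | T5 28-29 | T2 29-31 | T4 31-32 | T7 32-34 | T3 34-36 | T2 36-37 | T7 37-39 |
Completion: T1=26  T2=37  T3=36  T4=32  T5=29  T6=3  T7=39  T8=24
Turnaround (C−A): T1=22  T2=28  T3=29  T4=23  T5=24  T6=3  T7=30  T8=18
Finish order: T6 → T8 → T1 → T5 → T4 → T3 → T2 → T7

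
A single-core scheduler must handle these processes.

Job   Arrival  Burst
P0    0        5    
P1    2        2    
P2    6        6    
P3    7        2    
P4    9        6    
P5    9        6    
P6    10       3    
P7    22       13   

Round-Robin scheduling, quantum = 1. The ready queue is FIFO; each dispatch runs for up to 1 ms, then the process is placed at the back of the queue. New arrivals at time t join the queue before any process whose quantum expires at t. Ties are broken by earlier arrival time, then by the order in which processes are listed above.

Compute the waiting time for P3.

Timeline: | P0 0-2 | P1 2-3 | P0 3-4 | P1 4-5 | P0 5-6 | P2 6-7 | P0 7-8 | P3 8-9 | P2 9-10 | P4 10-11 | P5 11-12 | P3 12-13 | P6 13-14 | P2 14-15 | P4 15-16 | P5 16-17 | P6 17-18 | P2 18-19 | P4 19-20 | P5 20-21 | P6 21-22 | P2 22-23 | P4 23-24 | P5 24-25 | P7 25-26 | P2 26-27 | P4 27-28 | P5 28-29 | P7 29-30 | P4 30-31 | P5 31-32 | P7 32-43 |
Completion: P0=8  P1=5  P2=27  P3=13  P4=31  P5=32  P6=22  P7=43
Turnaround (C−A): P0=8  P1=3  P2=21  P3=6  P4=22  P5=23  P6=12  P7=21
Waiting(P3) = turnaround − burst = 6 − 2 = 4

4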